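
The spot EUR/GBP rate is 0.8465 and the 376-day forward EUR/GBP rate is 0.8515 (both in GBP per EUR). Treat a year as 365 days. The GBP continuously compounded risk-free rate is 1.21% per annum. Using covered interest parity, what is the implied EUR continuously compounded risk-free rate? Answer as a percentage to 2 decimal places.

F = S·e^((r_GBP − r_EUR)T) ⇒ r_EUR = r_GBP − ln(F/S)/T
ln(0.8515/0.8465) = 0.005889; /(376/365) = 0.005717
r_EUR = 0.0121 − 0.005717 = 0.006383
r_EUR = 0.64%

0.64%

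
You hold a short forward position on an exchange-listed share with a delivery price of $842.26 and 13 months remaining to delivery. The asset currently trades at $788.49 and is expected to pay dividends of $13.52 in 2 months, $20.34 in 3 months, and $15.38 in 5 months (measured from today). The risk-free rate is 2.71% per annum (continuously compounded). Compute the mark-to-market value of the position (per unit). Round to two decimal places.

$78.27

PV(remaining dividends) I = 13.52·e^(−0.0271·2/12) + 20.34·e^(−0.0271·3/12) + 15.38·e^(−0.0271·5/12) = 48.8690
Current forward F = (S − I)·e^(rT) = (788.49 − 48.8690)·e^(0.0271·13/12) = 739.6210 × 1.029794 = 761.6573
Value (long) = (F − K)·e^(−rT) = (761.6573 − 842.26) × 0.971068 = -78.2707
Short position value = −(long value) = $78.27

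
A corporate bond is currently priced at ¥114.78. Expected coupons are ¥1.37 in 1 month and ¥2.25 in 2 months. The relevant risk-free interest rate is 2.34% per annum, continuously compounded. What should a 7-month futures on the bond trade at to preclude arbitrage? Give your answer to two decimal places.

¥112.70

PV(coupons) I = 1.37·e^(−0.0234·1/12) + 2.25·e^(−0.0234·2/12)
I = 1.3673 + 2.2412 = 3.6085
F = (S − I)·e^(rT) = (114.78 − 3.6085) · e^(0.0234·7/12)
= 111.1715 · e^0.013650 = 111.1715 × 1.013744 = ¥112.70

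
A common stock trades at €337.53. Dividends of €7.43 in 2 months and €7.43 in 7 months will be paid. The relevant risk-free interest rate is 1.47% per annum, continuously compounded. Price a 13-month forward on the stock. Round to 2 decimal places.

€327.93

PV(dividends) I = 7.43·e^(−0.0147·2/12) + 7.43·e^(−0.0147·7/12)
I = 7.4118 + 7.3666 = 14.7784
F = (S − I)·e^(rT) = (337.53 − 14.7784) · e^(0.0147·13/12)
= 322.7516 · e^0.015925 = 322.7516 × 1.016052 = €327.93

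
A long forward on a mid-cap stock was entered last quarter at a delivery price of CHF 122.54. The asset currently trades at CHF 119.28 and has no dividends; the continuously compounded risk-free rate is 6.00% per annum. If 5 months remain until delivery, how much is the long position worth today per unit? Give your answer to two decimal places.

Current fair forward for the remaining 5 months: F = S·e^(r·T), r = 0.0600
F = 119.28 · e^(0.0600 × 5/12) = 119.28 × 1.025315 = 122.2996
Value of long forward = (F − K)·e^(−rT) = (122.2996 − 122.54) · e^(−0.0600·5/12)
= -0.2404 × 0.975310 = -0.23

-CHF 0.23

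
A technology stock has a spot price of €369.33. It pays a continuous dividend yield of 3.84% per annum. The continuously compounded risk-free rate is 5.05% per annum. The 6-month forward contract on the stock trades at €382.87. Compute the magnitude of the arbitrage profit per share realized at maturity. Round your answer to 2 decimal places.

Fair forward: F* = S·e^(carry·T), with carry = (r − q) = 0.0505 − 0.0384 = 0.0121
F* = 369.33 · e^(0.0121 × 6/12) = 369.33 · e^0.006050 = 369.33 × 1.006068 = €371.5711
Market €382.87 > fair €371.5711: forward overpriced → cash-and-carry (buy spot, short the forward).
At maturity, profit = |F_mkt − F*| = |382.87 − 371.5711| = €11.30 per share

€11.30 per share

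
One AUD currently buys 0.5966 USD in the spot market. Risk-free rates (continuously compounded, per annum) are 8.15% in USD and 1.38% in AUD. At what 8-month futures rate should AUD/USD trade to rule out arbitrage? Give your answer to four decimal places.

F = S·e^((r_USD − r_AUD)T) = 0.5966 · e^((0.0815 − 0.0138) × 8/12)
= 0.5966 · e^0.045133 = 0.5966 × 1.046167
F = 0.6241 USD per AUD

0.6241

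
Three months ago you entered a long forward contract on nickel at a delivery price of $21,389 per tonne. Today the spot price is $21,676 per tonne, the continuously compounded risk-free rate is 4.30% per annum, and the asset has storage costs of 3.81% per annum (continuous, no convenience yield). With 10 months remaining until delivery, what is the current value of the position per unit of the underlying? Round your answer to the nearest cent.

$1739.12 per tonne

Current fair forward for the remaining 10 months: F = S·e^((r + u)·T), (r + u) = 0.0430 + 0.0381 = 0.0811
F = 21676 · e^(0.0811 × 10/12) = 21676 × 1.06991942 = 23191.5733
Value of long forward = (F − K)·e^(−rT) = (23191.5733 − 21389) · e^(−0.0430·10/12)
= 1802.5733 × 0.96480108 = 1739.12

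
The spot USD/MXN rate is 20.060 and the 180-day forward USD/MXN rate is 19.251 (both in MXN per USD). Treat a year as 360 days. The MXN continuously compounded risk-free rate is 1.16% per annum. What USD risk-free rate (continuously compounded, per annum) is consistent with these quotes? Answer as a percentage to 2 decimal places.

9.39%

F = S·e^((r_MXN − r_USD)T) ⇒ r_USD = r_MXN − ln(F/S)/T
ln(19.251/20.060) = -0.041165; /(180/360) = -0.082330
r_USD = 0.0116 + 0.082330 = 0.093930
r_USD = 9.39%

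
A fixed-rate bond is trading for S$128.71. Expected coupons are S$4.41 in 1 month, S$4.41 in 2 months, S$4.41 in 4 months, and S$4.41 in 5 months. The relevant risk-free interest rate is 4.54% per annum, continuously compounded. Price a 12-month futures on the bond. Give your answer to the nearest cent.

S$116.44

PV(coupons) I = 4.41·e^(−0.0454·1/12) + 4.41·e^(−0.0454·2/12) + 4.41·e^(−0.0454·4/12) + 4.41·e^(−0.0454·5/12)
I = 4.3933 + 4.3768 + 4.3438 + 4.3274 = 17.4413
F = (S − I)·e^(rT) = (128.71 − 17.4413) · e^(0.0454·12/12)
= 111.2687 · e^0.045400 = 111.2687 × 1.046446 = S$116.44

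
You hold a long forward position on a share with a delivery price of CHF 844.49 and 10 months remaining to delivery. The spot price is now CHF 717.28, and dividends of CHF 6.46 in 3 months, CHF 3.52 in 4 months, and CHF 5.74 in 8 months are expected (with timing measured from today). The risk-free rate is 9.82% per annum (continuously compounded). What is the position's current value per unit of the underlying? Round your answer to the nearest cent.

PV(remaining dividends) I = 6.46·e^(−0.0982·3/12) + 3.52·e^(−0.0982·4/12) + 5.74·e^(−0.0982·8/12) = 15.0862
Current forward F = (S − I)·e^(rT) = (717.28 − 15.0862)·e^(0.0982·10/12) = 702.1938 × 1.085275 = 762.0734
Value (long) = (F − K)·e^(−rT) = (762.0734 − 844.49) × 0.921426 = -75.9408
Value = -CHF 75.94

-CHF 75.94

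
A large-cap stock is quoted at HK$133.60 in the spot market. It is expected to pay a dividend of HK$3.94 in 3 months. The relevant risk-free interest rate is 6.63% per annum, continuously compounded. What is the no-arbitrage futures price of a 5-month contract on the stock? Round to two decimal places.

PV(dividends) I = 3.94·e^(−0.0663·3/12)
I = 3.8752
F = (S − I)·e^(rT) = (133.60 − 3.8752) · e^(0.0663·5/12)
= 129.7248 · e^0.027625 = 129.7248 × 1.028010 = HK$133.36

HK$133.36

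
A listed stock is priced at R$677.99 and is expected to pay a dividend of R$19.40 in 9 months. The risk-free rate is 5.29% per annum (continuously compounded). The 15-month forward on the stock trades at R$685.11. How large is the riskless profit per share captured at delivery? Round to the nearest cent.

PV(dividends) I = 19.40·e^(−0.0529·9/12) = 18.6454
Fair forward F* = (S − I)·e^(rT) = (677.99 − 18.6454)·e^0.066125 = 659.3446 × 1.068360 = 704.4174
Market R$685.11 < fair 704.4174: forward underpriced → reverse cash-and-carry (short the stock, invest proceeds at r, pay the dividends, go long the forward).
Profit at T = |F_mkt − F*| = |685.11 − 704.4174| = R$19.31 per share

R$19.31 per share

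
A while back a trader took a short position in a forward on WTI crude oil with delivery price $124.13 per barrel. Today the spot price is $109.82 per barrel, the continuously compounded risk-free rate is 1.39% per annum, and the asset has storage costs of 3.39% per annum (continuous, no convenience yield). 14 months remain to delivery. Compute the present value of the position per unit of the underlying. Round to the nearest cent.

$7.88 per barrel

Current fair forward for the remaining 14 months: F = S·e^((r + u)·T), (r + u) = 0.0139 + 0.0339 = 0.0478
F = 109.82 · e^(0.0478 × 14/12) = 109.82 × 1.057351 = 116.1183
Value of long forward = (F − K)·e^(−rT) = (116.1183 − 124.13) · e^(−0.0139·14/12)
= -8.0117 × 0.983914 = -7.88
Short position value = −(long value) = $7.88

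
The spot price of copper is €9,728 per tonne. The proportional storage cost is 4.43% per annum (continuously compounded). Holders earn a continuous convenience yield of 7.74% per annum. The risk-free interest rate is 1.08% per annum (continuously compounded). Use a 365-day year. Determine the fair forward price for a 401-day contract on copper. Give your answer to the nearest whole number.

€9,493 per tonne

Net carry = r + u − y = 0.0108 + 0.0443 − 0.0774 = -0.0223
F = S·e^((r+u−y)T) = 9728 · e^(-0.0223 × 401/365) = 9728 · e^-0.024499
= 9728 × 0.975799 = €9,493 per tonne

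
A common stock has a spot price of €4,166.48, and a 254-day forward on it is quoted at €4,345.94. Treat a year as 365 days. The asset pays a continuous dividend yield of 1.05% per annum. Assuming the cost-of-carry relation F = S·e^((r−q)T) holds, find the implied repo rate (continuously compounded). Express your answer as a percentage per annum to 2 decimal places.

From F = S·e^((r−q)T): (r − q) = ln(F/S)/T
ln(4345.94/4166.48) = ln(1.043072) = 0.042170
(r − q) = 0.042170 / (254/365) = 0.060599
r = ln(F/S)/T + q = 0.060599 + 0.0105 = 0.071099
r = 7.11%

7.11%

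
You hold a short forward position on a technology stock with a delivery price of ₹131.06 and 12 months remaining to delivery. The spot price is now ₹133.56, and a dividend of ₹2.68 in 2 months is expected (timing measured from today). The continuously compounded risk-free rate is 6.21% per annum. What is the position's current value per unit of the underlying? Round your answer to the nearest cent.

PV(remaining dividends) I = 2.68·e^(−0.0621·2/12) = 2.6524
Current forward F = (S − I)·e^(rT) = (133.56 − 2.6524)·e^(0.0621·12/12) = 130.9076 × 1.064069 = 139.2947
Value (long) = (F − K)·e^(−rT) = (139.2947 − 131.06) × 0.939789 = 7.7389
Short position value = −(long value) = -₹7.74

-₹7.74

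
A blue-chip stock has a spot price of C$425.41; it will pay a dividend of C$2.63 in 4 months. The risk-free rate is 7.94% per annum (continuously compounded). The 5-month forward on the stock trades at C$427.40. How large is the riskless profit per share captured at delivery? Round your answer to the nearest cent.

C$9.67 per share

PV(dividends) I = 2.63·e^(−0.0794·4/12) = 2.5613
Fair forward F* = (S − I)·e^(rT) = (425.41 − 2.5613)·e^0.033083 = 422.8487 × 1.033636 = 437.0716
Market C$427.40 < fair 437.0716: forward underpriced → reverse cash-and-carry (short the stock, invest proceeds at r, pay the dividends, go long the forward).
Profit at T = |F_mkt − F*| = |427.40 − 437.0716| = C$9.67 per share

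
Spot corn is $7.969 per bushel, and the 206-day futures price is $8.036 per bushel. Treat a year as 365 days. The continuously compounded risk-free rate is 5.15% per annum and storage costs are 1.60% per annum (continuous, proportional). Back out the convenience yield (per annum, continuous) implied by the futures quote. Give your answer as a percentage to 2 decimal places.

5.27%

F = S·e^((r+u−y)T) ⇒ (r+u−y) = ln(F/S)/T
ln(8.036/7.969) = 0.008372; /T ⇒ 0.014834
y = r + u − ln(F/S)/T = 0.0515 + 0.0160 − 0.014834 = 0.052666
y = 5.27%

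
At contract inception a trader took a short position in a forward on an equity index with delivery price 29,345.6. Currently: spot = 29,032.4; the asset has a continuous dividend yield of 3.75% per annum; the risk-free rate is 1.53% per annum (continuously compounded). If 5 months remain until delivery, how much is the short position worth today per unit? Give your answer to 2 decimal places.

576.82

Current fair forward for the remaining 5 months: F = S·e^((r − q)·T), (r − q) = 0.0153 − 0.0375 = -0.0222
F = 29032.4 · e^(-0.0222 × 5/12) = 29032.4 × 0.99079265 = 28765.0885
Value of long forward = (F − K)·e^(−rT) = (28765.0885 − 29345.6) · e^(−0.0153·5/12)
= -580.5115 × 0.99364528 = -576.82
Short position value = −(long value) = 576.82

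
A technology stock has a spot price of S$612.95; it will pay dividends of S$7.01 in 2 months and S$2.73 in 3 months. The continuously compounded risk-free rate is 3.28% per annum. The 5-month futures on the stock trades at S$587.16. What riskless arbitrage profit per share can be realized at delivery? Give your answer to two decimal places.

PV(dividends) I = 7.01·e^(−0.0328·2/12) + 2.73·e^(−0.0328·3/12) = 9.6795
Fair futures F* = (S − I)·e^(rT) = (612.95 − 9.6795)·e^0.013667 = 603.2705 × 1.013761 = 611.5721
Market S$587.16 < fair 611.5721: forward underpriced → reverse cash-and-carry (short the stock, invest proceeds at r, pay the dividends, go long the forward).
Profit at T = |F_mkt − F*| = |587.16 − 611.5721| = S$24.41 per share

S$24.41 per share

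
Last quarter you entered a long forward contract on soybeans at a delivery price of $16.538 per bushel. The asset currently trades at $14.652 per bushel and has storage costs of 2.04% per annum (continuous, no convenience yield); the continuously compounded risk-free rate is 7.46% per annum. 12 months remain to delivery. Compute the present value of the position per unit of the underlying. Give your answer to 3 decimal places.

-$0.395 per bushel

Current fair forward for the remaining 12 months: F = S·e^((r + u)·T), (r + u) = 0.0746 + 0.0204 = 0.0950
F = 14.652 · e^(0.0950 × 12/12) = 14.652 × 1.099659 = 16.1122
Value of long forward = (F − K)·e^(−rT) = (16.1122 − 16.538) · e^(−0.0746·12/12)
= -0.4258 × 0.928115 = -0.395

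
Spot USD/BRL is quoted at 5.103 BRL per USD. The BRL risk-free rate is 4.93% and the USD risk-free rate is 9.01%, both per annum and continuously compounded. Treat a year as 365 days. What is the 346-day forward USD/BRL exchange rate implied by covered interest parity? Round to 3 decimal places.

4.909

F = S·e^((r_BRL − r_USD)T) = 5.103 · e^((0.0493 − 0.0901) × 346/365)
= 5.103 · e^-0.038676 = 5.103 × 0.962062
F = 4.909 BRL per USD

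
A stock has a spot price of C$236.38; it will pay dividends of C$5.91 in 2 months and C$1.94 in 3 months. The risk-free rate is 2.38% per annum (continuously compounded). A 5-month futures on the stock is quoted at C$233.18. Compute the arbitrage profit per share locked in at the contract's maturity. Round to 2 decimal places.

PV(dividends) I = 5.91·e^(−0.0238·2/12) + 1.94·e^(−0.0238·3/12) = 7.8151
Fair futures F* = (S − I)·e^(rT) = (236.38 − 7.8151)·e^0.009917 = 228.5649 × 1.009966 = 230.8428
Market C$233.18 > fair 230.8428: forward overpriced → cash-and-carry (borrow at r, buy the stock and collect the dividends, short the forward).
Profit at T = |F_mkt − F*| = |233.18 − 230.8428| = C$2.34 per share

C$2.34 per share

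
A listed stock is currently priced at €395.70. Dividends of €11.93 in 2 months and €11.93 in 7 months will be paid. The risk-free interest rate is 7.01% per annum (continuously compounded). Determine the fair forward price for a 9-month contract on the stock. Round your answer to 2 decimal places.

€392.56

PV(dividends) I = 11.93·e^(−0.0701·2/12) + 11.93·e^(−0.0701·7/12)
I = 11.7914 + 11.4520 = 23.2434
F = (S − I)·e^(rT) = (395.70 − 23.2434) · e^(0.0701·9/12)
= 372.4566 · e^0.052575 = 372.4566 × 1.053982 = €392.56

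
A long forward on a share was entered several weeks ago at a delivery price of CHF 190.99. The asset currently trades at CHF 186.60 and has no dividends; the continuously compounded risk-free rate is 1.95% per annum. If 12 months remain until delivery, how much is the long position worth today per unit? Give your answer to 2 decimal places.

Current fair forward for the remaining 12 months: F = S·e^(r·T), r = 0.0195
F = 186.60 · e^(0.0195 × 12/12) = 186.60 × 1.019691 = 190.2743
Value of long forward = (F − K)·e^(−rT) = (190.2743 − 190.99) · e^(−0.0195·12/12)
= -0.7157 × 0.980689 = -0.70

-CHF 0.70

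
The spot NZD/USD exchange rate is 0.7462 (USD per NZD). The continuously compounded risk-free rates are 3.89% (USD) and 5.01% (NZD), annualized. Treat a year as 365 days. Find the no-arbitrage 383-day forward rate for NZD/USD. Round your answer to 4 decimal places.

F = S·e^((r_USD − r_NZD)T) = 0.7462 · e^((0.0389 − 0.0501) × 383/365)
= 0.7462 · e^-0.011752 = 0.7462 × 0.988317
F = 0.7375 USD per NZD

0.7375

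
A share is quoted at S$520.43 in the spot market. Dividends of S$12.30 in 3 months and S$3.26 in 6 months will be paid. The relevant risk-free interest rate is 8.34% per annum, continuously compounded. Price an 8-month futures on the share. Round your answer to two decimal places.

PV(dividends) I = 12.30·e^(−0.0834·3/12) + 3.26·e^(−0.0834·6/12)
I = 12.0462 + 3.1269 = 15.1731
F = (S − I)·e^(rT) = (520.43 − 15.1731) · e^(0.0834·8/12)
= 505.2569 · e^0.055600 = 505.2569 × 1.057175 = S$534.14

S$534.14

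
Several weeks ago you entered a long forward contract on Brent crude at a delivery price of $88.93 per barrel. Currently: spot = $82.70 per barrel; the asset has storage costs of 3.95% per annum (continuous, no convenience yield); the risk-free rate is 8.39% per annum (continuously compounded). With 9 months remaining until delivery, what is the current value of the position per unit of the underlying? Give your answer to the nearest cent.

Current fair forward for the remaining 9 months: F = S·e^((r + u)·T), (r + u) = 0.0839 + 0.0395 = 0.1234
F = 82.70 · e^(0.1234 × 9/12) = 82.70 × 1.096968 = 90.7193
Value of long forward = (F − K)·e^(−rT) = (90.7193 − 88.93) · e^(−0.0839·9/12)
= 1.7893 × 0.939014 = 1.68

$1.68 per barrel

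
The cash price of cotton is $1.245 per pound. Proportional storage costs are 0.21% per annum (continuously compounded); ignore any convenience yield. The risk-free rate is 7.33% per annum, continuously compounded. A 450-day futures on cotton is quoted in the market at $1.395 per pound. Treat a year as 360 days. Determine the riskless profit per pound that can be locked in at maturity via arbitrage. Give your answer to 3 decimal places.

$0.027 per pound

Fair futures: F* = S·e^(carry·T), with carry = (r + u) = 0.0733 + 0.0021 = 0.0754
F* = 1.245 · e^(0.0754 × 450/360) = 1.245 · e^0.094250 = 1.245 × 1.098834 = $1.3680
Market $1.395 > fair $1.3680: forward overpriced → cash-and-carry (buy spot, short the forward).
At maturity, profit = |F_mkt − F*| = |1.395 − 1.3680| = $0.027 per pound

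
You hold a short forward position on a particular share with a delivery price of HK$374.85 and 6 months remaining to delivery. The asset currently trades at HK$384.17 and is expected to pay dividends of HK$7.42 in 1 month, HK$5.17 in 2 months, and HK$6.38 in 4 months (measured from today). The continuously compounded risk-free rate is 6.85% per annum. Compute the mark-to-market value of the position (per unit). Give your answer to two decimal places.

PV(remaining dividends) I = 7.42·e^(−0.0685·1/12) + 5.17·e^(−0.0685·2/12) + 6.38·e^(−0.0685·4/12) = 18.7251
Current forward F = (S − I)·e^(rT) = (384.17 − 18.7251)·e^(0.0685·6/12) = 365.4449 × 1.034843 = 378.1781
Value (long) = (F − K)·e^(−rT) = (378.1781 − 374.85) × 0.966330 = 3.2160
Short position value = −(long value) = -HK$3.22

-HK$3.22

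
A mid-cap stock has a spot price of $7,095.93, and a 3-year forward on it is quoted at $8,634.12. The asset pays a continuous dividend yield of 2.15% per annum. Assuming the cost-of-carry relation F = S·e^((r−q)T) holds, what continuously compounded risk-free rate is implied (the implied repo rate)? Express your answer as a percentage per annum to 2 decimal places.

From F = S·e^((r−q)T): (r − q) = ln(F/S)/T
ln(8634.12/7095.93) = ln(1.216771) = 0.196201
(r − q) = 0.196201 / (3) = 0.065400
r = ln(F/S)/T + q = 0.065400 + 0.0215 = 0.086900
r = 8.69%

8.69%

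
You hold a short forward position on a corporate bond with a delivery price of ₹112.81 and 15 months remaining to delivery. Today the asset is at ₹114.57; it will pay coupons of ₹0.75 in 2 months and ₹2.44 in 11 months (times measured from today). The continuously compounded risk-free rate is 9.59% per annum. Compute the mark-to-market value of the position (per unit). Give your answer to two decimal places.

PV(remaining coupons) I = 0.75·e^(−0.0959·2/12) + 2.44·e^(−0.0959·11/12) = 2.9728
Current forward F = (S − I)·e^(rT) = (114.57 − 2.9728)·e^(0.0959·15/12) = 111.5972 × 1.127356 = 125.8098
Value (long) = (F − K)·e^(−rT) = (125.8098 − 112.81) × 0.887031 = 11.5312
Short position value = −(long value) = -₹11.53

-₹11.53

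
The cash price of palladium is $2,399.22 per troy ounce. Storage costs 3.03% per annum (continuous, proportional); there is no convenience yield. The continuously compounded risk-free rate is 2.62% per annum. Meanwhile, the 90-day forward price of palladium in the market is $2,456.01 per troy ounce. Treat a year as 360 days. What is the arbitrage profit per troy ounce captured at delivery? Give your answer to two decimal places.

$22.66 per troy ounce

Fair forward: F* = S·e^(carry·T), with carry = (r + u) = 0.0262 + 0.0303 = 0.0565
F* = 2399.22 · e^(0.0565 × 90/360) = 2399.22 · e^0.01412500 = 2399.22 × 1.01422523 = $2433.3495
Market $2456.01 > fair $2433.3495: forward overpriced → cash-and-carry (buy spot, short the forward).
At maturity, profit = |F_mkt − F*| = |2456.01 − 2433.3495| = $22.66 per troy ounce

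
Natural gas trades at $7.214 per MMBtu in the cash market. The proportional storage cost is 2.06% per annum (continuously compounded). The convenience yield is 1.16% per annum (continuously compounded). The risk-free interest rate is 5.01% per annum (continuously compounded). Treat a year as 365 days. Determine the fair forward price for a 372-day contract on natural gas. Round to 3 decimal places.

$7.662 per MMBtu

Net carry = r + u − y = 0.0501 + 0.0206 − 0.0116 = 0.0591
F = S·e^((r+u−y)T) = 7.214 · e^(0.0591 × 372/365) = 7.214 · e^0.060233
= 7.214 × 1.062084 = $7.662 per MMBtu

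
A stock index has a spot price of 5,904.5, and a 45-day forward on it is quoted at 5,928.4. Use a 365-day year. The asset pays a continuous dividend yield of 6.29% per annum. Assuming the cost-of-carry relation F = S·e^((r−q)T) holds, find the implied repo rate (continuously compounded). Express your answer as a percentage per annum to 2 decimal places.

From F = S·e^((r−q)T): (r − q) = ln(F/S)/T
ln(5928.4/5904.5) = ln(1.004048) = 0.004040
(r − q) = 0.004040 / (45/365) = 0.032769
r = ln(F/S)/T + q = 0.032769 + 0.0629 = 0.095669
r = 9.57%

9.57%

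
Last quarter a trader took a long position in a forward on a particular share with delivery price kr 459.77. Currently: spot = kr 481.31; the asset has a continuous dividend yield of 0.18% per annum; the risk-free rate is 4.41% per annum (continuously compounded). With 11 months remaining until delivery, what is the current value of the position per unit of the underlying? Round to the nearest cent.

Current fair forward for the remaining 11 months: F = S·e^((r − q)·T), (r − q) = 0.0441 − 0.0018 = 0.0423
F = 481.31 · e^(0.0423 × 11/12) = 481.31 × 1.039537 = 500.3396
Value of long forward = (F − K)·e^(−rT) = (500.3396 − 459.77) · e^(−0.0441·11/12)
= 40.5696 × 0.960381 = 38.96

kr 38.96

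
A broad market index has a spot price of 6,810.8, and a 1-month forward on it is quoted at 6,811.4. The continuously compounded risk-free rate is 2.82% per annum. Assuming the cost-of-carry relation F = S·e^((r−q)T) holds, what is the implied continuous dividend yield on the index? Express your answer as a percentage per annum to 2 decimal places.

2.71%

From F = S·e^((r−q)T): (r − q) = ln(F/S)/T
ln(6811.4/6810.8) = ln(1.000088) = 0.000088
(r − q) = 0.000088 / (1/12) = 0.001056
q = r − ln(F/S)/T = 0.0282 − 0.001056 = 0.027144
q = 2.71%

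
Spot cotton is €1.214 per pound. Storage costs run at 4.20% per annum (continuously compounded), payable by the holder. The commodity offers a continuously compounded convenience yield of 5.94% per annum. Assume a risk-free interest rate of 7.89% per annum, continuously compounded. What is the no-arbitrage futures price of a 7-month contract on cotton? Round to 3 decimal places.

Net carry = r + u − y = 0.0789 + 0.0420 − 0.0594 = 0.0615
F = S·e^((r+u−y)T) = 1.214 · e^(0.0615 × 7/12) = 1.214 · e^0.035875
= 1.214 × 1.036526 = €1.258 per pound

€1.258 per pound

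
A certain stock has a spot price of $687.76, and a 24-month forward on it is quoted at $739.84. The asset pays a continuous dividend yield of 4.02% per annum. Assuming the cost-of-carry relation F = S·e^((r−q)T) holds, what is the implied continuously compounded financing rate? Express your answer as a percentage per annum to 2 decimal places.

7.67%

From F = S·e^((r−q)T): (r − q) = ln(F/S)/T
ln(739.84/687.76) = ln(1.075724) = 0.072994
(r − q) = 0.072994 / (24/12) = 0.036497
r = ln(F/S)/T + q = 0.036497 + 0.0402 = 0.076697
r = 7.67%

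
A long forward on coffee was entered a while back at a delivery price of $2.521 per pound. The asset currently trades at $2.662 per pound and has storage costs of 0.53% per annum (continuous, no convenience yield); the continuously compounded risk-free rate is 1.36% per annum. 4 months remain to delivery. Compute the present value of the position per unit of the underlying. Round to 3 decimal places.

Current fair forward for the remaining 4 months: F = S·e^((r + u)·T), (r + u) = 0.0136 + 0.0053 = 0.0189
F = 2.662 · e^(0.0189 × 4/12) = 2.662 × 1.006320 = 2.6788
Value of long forward = (F − K)·e^(−rT) = (2.6788 − 2.521) · e^(−0.0136·4/12)
= 0.1578 × 0.995477 = 0.157

$0.157 per pound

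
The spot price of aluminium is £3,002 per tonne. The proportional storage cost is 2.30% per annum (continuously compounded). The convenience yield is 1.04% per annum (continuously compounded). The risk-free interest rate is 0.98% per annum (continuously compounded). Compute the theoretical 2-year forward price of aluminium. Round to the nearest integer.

Net carry = r + u − y = 0.0098 + 0.0230 − 0.0104 = 0.0224
F = S·e^((r+u−y)T) = 3002 · e^(0.0224 × 2) = 3002 · e^0.044800
= 3002 × 1.045819 = £3,140 per tonne

£3,140 per tonne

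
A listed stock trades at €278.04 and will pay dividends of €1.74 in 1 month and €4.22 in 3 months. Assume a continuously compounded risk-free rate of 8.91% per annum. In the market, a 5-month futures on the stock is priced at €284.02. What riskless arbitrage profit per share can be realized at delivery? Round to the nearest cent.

PV(dividends) I = 1.74·e^(−0.0891·1/12) + 4.22·e^(−0.0891·3/12) = 5.8542
Fair futures F* = (S − I)·e^(rT) = (278.04 − 5.8542)·e^0.037125 = 272.1858 × 1.037823 = 282.4807
Market €284.02 > fair 282.4807: forward overpriced → cash-and-carry (borrow at r, buy the stock and collect the dividends, short the forward).
Profit at T = |F_mkt − F*| = |284.02 − 282.4807| = €1.54 per share

€1.54 per share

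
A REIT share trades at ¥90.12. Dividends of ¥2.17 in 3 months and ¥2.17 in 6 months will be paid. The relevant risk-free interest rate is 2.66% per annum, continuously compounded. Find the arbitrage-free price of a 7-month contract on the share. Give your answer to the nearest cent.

¥87.17

PV(dividends) I = 2.17·e^(−0.0266·3/12) + 2.17·e^(−0.0266·6/12)
I = 2.1556 + 2.1413 = 4.2969
F = (S − I)·e^(rT) = (90.12 − 4.2969) · e^(0.0266·7/12)
= 85.8231 · e^0.015517 = 85.8231 × 1.015638 = ¥87.17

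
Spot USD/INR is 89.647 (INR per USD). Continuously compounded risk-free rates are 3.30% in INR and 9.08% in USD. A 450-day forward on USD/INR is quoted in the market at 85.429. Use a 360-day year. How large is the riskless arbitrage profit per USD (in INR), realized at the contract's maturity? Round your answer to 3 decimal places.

Fair forward: F* = S·e^(carry·T), with carry = (r_INR − r_USD) = 0.0330 − 0.0908 = -0.0578
F* = 89.647 · e^(-0.0578 × 450/360) = 89.647 · e^-0.072250 = 89.647 × 0.930298 = 83.3984
Market 85.429 > fair 83.3984: forward overpriced → cash-and-carry (buy spot, short the forward).
At maturity, profit = |F_mkt − F*| = |85.429 − 83.3984| = 2.031 per USD (in INR)

2.031 per USD (in INR)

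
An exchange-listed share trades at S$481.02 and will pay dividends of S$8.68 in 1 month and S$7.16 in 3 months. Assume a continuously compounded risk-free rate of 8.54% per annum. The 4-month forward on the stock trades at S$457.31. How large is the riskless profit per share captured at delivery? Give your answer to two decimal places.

PV(dividends) I = 8.68·e^(−0.0854·1/12) + 7.16·e^(−0.0854·3/12) = 15.6272
Fair forward F* = (S − I)·e^(rT) = (481.02 − 15.6272)·e^0.028467 = 465.3928 × 1.028876 = 478.8315
Market S$457.31 < fair 478.8315: forward underpriced → reverse cash-and-carry (short the stock, invest proceeds at r, pay the dividends, go long the forward).
Profit at T = |F_mkt − F*| = |457.31 − 478.8315| = S$21.52 per share

S$21.52 per share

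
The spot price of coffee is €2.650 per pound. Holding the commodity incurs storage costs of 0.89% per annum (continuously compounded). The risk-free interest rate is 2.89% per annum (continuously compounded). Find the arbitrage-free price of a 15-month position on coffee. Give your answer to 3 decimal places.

€2.778 per pound

Net carry = r + u − y = 0.0289 + 0.0089 − 0.0000 = 0.0378
F = S·e^((r+u−y)T) = 2.650 · e^(0.0378 × 15/12) = 2.650 · e^0.047250
= 2.650 × 1.048384 = €2.778 per pound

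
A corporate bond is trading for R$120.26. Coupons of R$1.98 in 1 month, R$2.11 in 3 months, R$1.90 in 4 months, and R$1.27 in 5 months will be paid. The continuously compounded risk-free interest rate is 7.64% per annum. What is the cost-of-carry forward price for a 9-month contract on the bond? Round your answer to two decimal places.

PV(coupons) I = 1.98·e^(−0.0764·1/12) + 2.11·e^(−0.0764·3/12) + 1.90·e^(−0.0764·4/12) + 1.27·e^(−0.0764·5/12)
I = 1.9674 + 2.0701 + 1.8522 + 1.2302 = 7.1199
F = (S − I)·e^(rT) = (120.26 − 7.1199) · e^(0.0764·9/12)
= 113.1401 · e^0.057300 = 113.1401 × 1.058973 = R$119.81

R$119.81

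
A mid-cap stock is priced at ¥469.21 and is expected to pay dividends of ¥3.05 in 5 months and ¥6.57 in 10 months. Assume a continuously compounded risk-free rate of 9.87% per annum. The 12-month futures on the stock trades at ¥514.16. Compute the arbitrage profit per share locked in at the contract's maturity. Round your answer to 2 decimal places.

PV(dividends) I = 3.05·e^(−0.0987·5/12) + 6.57·e^(−0.0987·10/12) = 8.9784
Fair futures F* = (S − I)·e^(rT) = (469.21 − 8.9784)·e^0.098700 = 460.2316 × 1.103735 = 507.9737
Market ¥514.16 > fair 507.9737: forward overpriced → cash-and-carry (borrow at r, buy the stock and collect the dividends, short the forward).
Profit at T = |F_mkt − F*| = |514.16 − 507.9737| = ¥6.19 per share

¥6.19 per share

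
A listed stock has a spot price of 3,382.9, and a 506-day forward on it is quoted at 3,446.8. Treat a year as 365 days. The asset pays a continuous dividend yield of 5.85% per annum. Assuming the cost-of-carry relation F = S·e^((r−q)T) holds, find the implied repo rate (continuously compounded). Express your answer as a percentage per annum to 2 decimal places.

From F = S·e^((r−q)T): (r − q) = ln(F/S)/T
ln(3446.8/3382.9) = ln(1.018889) = 0.018713
(r − q) = 0.018713 / (506/365) = 0.013499
r = ln(F/S)/T + q = 0.013499 + 0.0585 = 0.071999
r = 7.20%

7.20%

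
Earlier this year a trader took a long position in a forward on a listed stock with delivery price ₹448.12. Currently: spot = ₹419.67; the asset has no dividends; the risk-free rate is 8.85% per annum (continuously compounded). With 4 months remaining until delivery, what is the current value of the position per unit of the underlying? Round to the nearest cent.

Current fair forward for the remaining 4 months: F = S·e^(r·T), r = 0.0885
F = 419.67 · e^(0.0885 × 4/12) = 419.67 × 1.029939 = 432.2345
Value of long forward = (F − K)·e^(−rT) = (432.2345 − 448.12) · e^(−0.0885·4/12)
= -15.8855 × 0.970931 = -15.42

-₹15.42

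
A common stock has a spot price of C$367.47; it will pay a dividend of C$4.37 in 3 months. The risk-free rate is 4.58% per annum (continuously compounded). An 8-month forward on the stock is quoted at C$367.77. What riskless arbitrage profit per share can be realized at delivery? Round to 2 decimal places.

PV(dividends) I = 4.37·e^(−0.0458·3/12) = 4.3202
Fair forward F* = (S − I)·e^(rT) = (367.47 − 4.3202)·e^0.030533 = 363.1498 × 1.031004 = 374.4089
Market C$367.77 < fair 374.4089: forward underpriced → reverse cash-and-carry (short the stock, invest proceeds at r, pay the dividends, go long the forward).
Profit at T = |F_mkt − F*| = |367.77 − 374.4089| = C$6.64 per share

C$6.64 per share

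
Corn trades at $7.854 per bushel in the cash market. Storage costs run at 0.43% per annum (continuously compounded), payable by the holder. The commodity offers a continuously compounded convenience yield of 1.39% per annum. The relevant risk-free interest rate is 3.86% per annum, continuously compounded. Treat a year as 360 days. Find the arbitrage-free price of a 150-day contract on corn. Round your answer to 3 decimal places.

Net carry = r + u − y = 0.0386 + 0.0043 − 0.0139 = 0.0290
F = S·e^((r+u−y)T) = 7.854 · e^(0.0290 × 150/360) = 7.854 · e^0.012083
= 7.854 × 1.012156 = $7.949 per bushel

$7.949 per bushel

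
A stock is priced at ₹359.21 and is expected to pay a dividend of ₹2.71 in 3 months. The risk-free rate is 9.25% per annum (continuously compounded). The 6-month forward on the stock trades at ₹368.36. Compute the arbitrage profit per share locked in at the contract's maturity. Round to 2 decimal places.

₹5.08 per share

PV(dividends) I = 2.71·e^(−0.0925·3/12) = 2.6481
Fair forward F* = (S − I)·e^(rT) = (359.21 − 2.6481)·e^0.046250 = 356.5619 × 1.047336 = 373.4401
Market ₹368.36 < fair 373.4401: forward underpriced → reverse cash-and-carry (short the stock, invest proceeds at r, pay the dividends, go long the forward).
Profit at T = |F_mkt − F*| = |368.36 − 373.4401| = ₹5.08 per share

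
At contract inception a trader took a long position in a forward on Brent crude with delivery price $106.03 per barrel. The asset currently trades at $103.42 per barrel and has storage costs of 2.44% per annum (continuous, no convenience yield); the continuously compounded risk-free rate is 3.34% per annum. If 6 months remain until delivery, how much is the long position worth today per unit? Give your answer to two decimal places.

Current fair forward for the remaining 6 months: F = S·e^((r + u)·T), (r + u) = 0.0334 + 0.0244 = 0.0578
F = 103.42 · e^(0.0578 × 6/12) = 103.42 × 1.029322 = 106.4525
Value of long forward = (F − K)·e^(−rT) = (106.4525 − 106.03) · e^(−0.0334·6/12)
= 0.4225 × 0.983439 = 0.42

$0.42 per barrel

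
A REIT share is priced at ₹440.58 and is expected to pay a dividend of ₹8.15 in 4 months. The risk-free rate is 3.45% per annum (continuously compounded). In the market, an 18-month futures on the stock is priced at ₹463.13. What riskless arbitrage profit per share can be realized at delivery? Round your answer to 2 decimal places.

₹7.63 per share

PV(dividends) I = 8.15·e^(−0.0345·4/12) = 8.0568
Fair futures F* = (S − I)·e^(rT) = (440.58 − 8.0568)·e^0.051750 = 432.5232 × 1.053112 = 455.4954
Market ₹463.13 > fair 455.4954: forward overpriced → cash-and-carry (borrow at r, buy the stock and collect the dividends, short the forward).
Profit at T = |F_mkt − F*| = |463.13 − 455.4954| = ₹7.63 per share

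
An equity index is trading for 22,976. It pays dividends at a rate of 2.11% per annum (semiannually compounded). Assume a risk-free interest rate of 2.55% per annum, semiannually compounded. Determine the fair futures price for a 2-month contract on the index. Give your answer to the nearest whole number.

22,993

F = S · (1+r/2)^(2T) / (1+q/2)^(2T)
= 22976 × 1.004232 / 1.003504 = 22976 × 1.000725
F = 22,993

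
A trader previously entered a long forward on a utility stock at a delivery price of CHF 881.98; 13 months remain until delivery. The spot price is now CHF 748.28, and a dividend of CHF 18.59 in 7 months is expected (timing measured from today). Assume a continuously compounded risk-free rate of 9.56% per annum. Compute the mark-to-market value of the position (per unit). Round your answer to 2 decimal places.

PV(remaining dividends) I = 18.59·e^(−0.0956·7/12) = 17.5817
Current forward F = (S − I)·e^(rT) = (748.28 − 17.5817)·e^(0.0956·13/12) = 730.6983 × 1.109120 = 810.4321
Value (long) = (F − K)·e^(−rT) = (810.4321 − 881.98) × 0.901616 = -64.5087
Value = -CHF 64.51

-CHF 64.51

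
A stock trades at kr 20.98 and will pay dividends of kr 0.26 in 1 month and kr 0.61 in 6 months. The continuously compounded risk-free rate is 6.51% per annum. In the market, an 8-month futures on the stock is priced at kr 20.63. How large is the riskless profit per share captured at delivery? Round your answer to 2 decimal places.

PV(dividends) I = 0.26·e^(−0.0651·1/12) + 0.61·e^(−0.0651·6/12) = 0.8491
Fair futures F* = (S − I)·e^(rT) = (20.98 − 0.8491)·e^0.043400 = 20.1309 × 1.044356 = 21.0238
Market kr 20.63 < fair 21.0238: forward underpriced → reverse cash-and-carry (short the stock, invest proceeds at r, pay the dividends, go long the forward).
Profit at T = |F_mkt − F*| = |20.63 − 21.0238| = kr 0.39 per share

kr 0.39 per share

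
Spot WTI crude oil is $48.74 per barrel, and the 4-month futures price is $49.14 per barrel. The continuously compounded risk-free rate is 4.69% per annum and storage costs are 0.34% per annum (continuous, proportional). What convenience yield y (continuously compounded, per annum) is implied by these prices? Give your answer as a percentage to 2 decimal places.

F = S·e^((r+u−y)T) ⇒ (r+u−y) = ln(F/S)/T
ln(49.14/48.74) = 0.008173; /T ⇒ 0.024519
y = r + u − ln(F/S)/T = 0.0469 + 0.0034 − 0.024519 = 0.025781
y = 2.58%

2.58%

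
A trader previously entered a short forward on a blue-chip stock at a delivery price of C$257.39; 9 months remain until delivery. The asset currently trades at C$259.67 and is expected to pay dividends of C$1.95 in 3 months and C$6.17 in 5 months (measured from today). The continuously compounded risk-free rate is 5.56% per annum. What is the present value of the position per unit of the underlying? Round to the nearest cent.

-C$4.84

PV(remaining dividends) I = 1.95·e^(−0.0556·3/12) + 6.17·e^(−0.0556·5/12) = 7.9518
Current forward F = (S − I)·e^(rT) = (259.67 − 7.9518)·e^(0.0556·9/12) = 251.7182 × 1.042582 = 262.4369
Value (long) = (F − K)·e^(−rT) = (262.4369 − 257.39) × 0.959157 = 4.8408
Short position value = −(long value) = -C$4.84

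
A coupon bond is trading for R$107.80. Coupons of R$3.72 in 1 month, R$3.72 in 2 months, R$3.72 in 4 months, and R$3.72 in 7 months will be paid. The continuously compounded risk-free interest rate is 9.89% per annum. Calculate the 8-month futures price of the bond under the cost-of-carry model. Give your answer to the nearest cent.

PV(coupons) I = 3.72·e^(−0.0989·1/12) + 3.72·e^(−0.0989·2/12) + 3.72·e^(−0.0989·4/12) + 3.72·e^(−0.0989·7/12)
I = 3.6895 + 3.6592 + 3.5994 + 3.5115 = 14.4596
F = (S − I)·e^(rT) = (107.80 − 14.4596) · e^(0.0989·8/12)
= 93.3404 · e^0.065933 = 93.3404 × 1.068155 = R$99.70

R$99.70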